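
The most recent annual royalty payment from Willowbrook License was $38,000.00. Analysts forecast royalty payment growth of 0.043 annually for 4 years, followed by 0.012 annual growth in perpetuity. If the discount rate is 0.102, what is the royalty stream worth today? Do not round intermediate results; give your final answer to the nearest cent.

$475587.91

D_1 = 39634.00000
D_2 = 41338.26200
D_3 = 43115.80727
D_4 = 44969.78698
Terminal value at year 4: TV = D_4×(1+g_2)/(r−g_2) = 45509.42442/0.09 = 505660.27136
P_0 = D_1/(1+r)^1 + D_2/(1+r)^2 + D_3/(1+r)^3 + D_4/(1+r)^4 + TV/(1+r)^4
    = 35965.51724 + 34039.95870 + 32217.49267 + 30492.59968 + 342872.34312 = 475587.91141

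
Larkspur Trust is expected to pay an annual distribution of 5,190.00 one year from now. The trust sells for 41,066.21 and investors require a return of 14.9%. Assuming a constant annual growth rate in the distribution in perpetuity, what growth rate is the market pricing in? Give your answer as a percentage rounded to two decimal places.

P = D₁/(r−g) ⇒ g = r − D₁/P = 0.149 − 5,190.00/41,066.21 = 0.022619

2.26%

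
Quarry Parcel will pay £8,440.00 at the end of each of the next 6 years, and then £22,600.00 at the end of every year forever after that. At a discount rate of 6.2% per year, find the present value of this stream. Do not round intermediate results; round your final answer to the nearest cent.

PV of 6-year annuity: £8,440.00 × [1 − (1+0.062)^−6] / 0.062 = 41242.70067
Perpetuity value at year 6: £22,600.00 / 0.062 = 364516.12903
PV of perpetuity: 364516.12903 / (1+0.062)^6 = 254079.51350
Total PV = 41242.70067 + 254079.51350 = 295322.21417

£295322.21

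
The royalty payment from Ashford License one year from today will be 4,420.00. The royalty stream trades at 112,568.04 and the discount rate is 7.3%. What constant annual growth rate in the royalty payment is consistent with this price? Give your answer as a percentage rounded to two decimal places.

P = D₁/(r−g) ⇒ g = r − D₁/P = 0.073 − 4,420.00/112,568.04 = 0.033735

3.37%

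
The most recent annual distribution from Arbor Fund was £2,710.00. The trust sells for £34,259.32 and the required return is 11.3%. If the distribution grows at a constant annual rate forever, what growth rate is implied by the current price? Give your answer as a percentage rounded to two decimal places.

P = D₀(1+g)/(r−g) ⇒ P(r−g) = D₀(1+g) ⇒ g(P+D₀) = P·r − D₀
g = (P·r − D₀)/(P + D₀) = (£34,259.32×0.113 − £2,710.00) / (£34,259.32 + £2,710.00) = 0.031413

3.14%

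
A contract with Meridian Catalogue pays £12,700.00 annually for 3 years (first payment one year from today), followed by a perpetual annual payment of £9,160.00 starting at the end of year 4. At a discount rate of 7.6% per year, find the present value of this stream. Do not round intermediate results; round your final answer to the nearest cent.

PV of 3-year annuity: £12,700.00 × [1 − (1+0.076)^−3] / 0.076 = 32966.80358
Perpetuity value at year 3: £9,160.00 / 0.076 = 120526.31579
PV of perpetuity: 120526.31579 / (1+0.076)^3 = 96748.68423
Total PV = 32966.80358 + 96748.68423 = 129715.48781

£129715.49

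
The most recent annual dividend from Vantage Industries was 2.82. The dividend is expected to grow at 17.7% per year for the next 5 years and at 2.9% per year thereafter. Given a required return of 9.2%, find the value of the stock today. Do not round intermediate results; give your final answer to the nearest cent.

84.76

D_1 = 3.31914
D_2 = 3.90663
D_3 = 4.59810
D_4 = 5.41196
D_5 = 6.36988
Terminal value at year 5: TV = D_5×(1+g_2)/(r−g_2) = 6.55461/0.063 = 104.04141
P_0 = D_1/(1+r)^1 + D_2/(1+r)^2 + D_3/(1+r)^3 + D_4/(1+r)^4 + D_5/(1+r)^5 + TV/(1+r)^5
    = 3.03951 + 3.27610 + 3.53110 + 3.80596 + 4.10221 + 67.00282 = 84.75770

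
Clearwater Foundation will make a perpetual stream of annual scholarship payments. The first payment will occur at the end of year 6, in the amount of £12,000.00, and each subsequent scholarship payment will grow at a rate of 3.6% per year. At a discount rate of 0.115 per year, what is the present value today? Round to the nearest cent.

£88141.37

Value at end of year 5: C₁ / (r − g) = £12,000.00 / (0.115 − 0.036) = £151,898.7342
Discount to today: PV = £151,898.7342 / (1 + 0.115)^5 = £151,898.7342 / 1.723353 = £88,141.37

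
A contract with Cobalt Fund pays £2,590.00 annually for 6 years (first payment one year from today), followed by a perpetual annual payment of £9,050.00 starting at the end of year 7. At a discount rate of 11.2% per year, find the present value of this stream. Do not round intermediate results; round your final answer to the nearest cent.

£53631.04

PV of 6-year annuity: £2,590.00 × [1 − (1+0.112)^−6] / 0.112 = 10894.25201
Perpetuity value at year 6: £9,050.00 / 0.112 = 80803.57143
PV of perpetuity: 80803.57143 / (1+0.112)^6 = 42736.78353
Total PV = 10894.25201 + 42736.78353 = 53631.03554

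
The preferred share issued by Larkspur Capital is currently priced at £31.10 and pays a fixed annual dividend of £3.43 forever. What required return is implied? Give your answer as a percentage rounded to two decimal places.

11.03%

P = C/r ⇒ r = C/P = £3.43/£31.10 = 0.110289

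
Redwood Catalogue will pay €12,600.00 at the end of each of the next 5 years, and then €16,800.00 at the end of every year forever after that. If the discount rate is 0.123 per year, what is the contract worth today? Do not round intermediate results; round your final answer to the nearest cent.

€121557.15

PV of 5-year annuity: €12,600.00 × [1 − (1+0.123)^−5] / 0.123 = 45084.63608
Perpetuity value at year 5: €16,800.00 / 0.123 = 136585.36585
PV of perpetuity: 136585.36585 / (1+0.123)^5 = 76472.51775
Total PV = 45084.63608 + 76472.51775 = 121557.15383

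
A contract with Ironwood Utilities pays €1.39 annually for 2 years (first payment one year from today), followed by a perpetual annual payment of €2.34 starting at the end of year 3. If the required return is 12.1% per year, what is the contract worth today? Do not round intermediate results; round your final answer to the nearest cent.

PV of 2-year annuity: €1.39 × [1 − (1+0.121)^−2] / 0.121 = 2.34609
Perpetuity value at year 2: €2.34 / 0.121 = 19.33884
PV of perpetuity: 19.33884 / (1+0.121)^2 = 15.38931
Total PV = 2.34609 + 15.38931 = 17.73540

€17.74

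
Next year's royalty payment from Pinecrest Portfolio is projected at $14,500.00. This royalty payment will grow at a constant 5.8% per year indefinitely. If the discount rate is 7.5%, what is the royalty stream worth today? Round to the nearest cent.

$852941.18

Growing perpetuity: P = D₁ / (r − g) = $14,500.0000 / (0.075 − 0.058) = $852,941.18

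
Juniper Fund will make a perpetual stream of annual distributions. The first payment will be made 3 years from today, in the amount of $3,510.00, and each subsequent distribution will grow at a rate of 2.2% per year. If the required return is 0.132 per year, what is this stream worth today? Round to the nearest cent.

$24901.27

Value at end of year 2: C₁ / (r − g) = $3,510.00 / (0.132 − 0.022) = $31,909.0909
Discount to today: PV = $31,909.0909 / (1 + 0.132)^2 = $31,909.0909 / 1.281424 = $24,901.27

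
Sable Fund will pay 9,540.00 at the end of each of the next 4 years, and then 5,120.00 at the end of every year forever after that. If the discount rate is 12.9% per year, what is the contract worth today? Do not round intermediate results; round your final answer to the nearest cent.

52864.45

PV of 4-year annuity: 9,540.00 × [1 − (1+0.129)^−4] / 0.129 = 28435.51717
Perpetuity value at year 4: 5,120.00 / 0.129 = 39689.92248
PV of perpetuity: 39689.92248 / (1+0.129)^4 = 24428.93213
Total PV = 28435.51717 + 24428.93213 = 52864.44930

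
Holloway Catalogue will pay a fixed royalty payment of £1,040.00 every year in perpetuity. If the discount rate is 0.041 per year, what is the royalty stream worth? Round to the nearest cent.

£25365.85

Level perpetuity: PV = C / r = £1,040.00 / 0.041 = £25,365.85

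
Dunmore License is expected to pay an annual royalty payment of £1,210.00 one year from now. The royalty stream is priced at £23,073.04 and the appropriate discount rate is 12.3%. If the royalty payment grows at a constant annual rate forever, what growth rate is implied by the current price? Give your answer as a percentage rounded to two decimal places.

P = D₁/(r−g) ⇒ g = r − D₁/P = 0.123 − £1,210.00/£23,073.04 = 0.070558

7.06%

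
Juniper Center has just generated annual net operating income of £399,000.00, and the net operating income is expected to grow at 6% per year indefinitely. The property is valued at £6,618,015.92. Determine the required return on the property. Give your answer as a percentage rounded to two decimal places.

12.39%

D₁ = £399,000.00 × 1.06 = £422,940.0000
P = D₁/(r − g) ⇒ r = D₁/P + g = £422,940.0000/£6,618,015.92 + 0.06 = 0.063907 + 0.06 = 0.123907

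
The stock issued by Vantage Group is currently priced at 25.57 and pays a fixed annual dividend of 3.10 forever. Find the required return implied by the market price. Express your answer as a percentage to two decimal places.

P = C/r ⇒ r = C/P = 3.10/25.57 = 0.121236

12.12%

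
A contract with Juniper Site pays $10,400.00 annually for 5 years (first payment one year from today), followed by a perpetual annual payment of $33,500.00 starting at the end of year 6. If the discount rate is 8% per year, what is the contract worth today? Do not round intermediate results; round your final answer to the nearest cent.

$326518.40

PV of 5-year annuity: $10,400.00 × [1 − (1+0.08)^−5] / 0.08 = 41524.18439
Perpetuity value at year 5: $33,500.00 / 0.08 = 418750.00000
PV of perpetuity: 418750.00000 / (1+0.08)^5 = 284994.21376
Total PV = 41524.18439 + 284994.21376 = 326518.39814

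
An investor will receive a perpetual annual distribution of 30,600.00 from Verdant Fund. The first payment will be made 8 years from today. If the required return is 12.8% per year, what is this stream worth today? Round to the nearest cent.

102883.98

Value at end of year 7: C / r = 30,600.00 / 0.128 = 239,062.5000
Discount to today: PV = 239,062.5000 / (1 + 0.128)^7 = 239,062.5000 / 2.323612 = 102,883.98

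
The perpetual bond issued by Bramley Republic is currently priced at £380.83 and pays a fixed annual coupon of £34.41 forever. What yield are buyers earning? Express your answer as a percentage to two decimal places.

9.04%

P = C/r ⇒ r = C/P = £34.41/£380.83 = 0.090355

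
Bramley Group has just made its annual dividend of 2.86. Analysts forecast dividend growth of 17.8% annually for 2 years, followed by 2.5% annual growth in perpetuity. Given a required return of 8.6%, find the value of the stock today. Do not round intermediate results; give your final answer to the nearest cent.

63.01

D_1 = 3.36908
D_2 = 3.96878
Terminal value at year 2: TV = D_2×(1+g_2)/(r−g_2) = 4.06800/0.061 = 66.68845
P_0 = D_1/(1+r)^1 + D_2/(1+r)^2 + TV/(1+r)^2
    = 3.10228 + 3.36509 + 56.54458 = 63.01196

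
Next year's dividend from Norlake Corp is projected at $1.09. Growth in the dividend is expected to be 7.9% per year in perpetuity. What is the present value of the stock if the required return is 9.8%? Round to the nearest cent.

$57.37

Growing perpetuity: P = D₁ / (r − g) = $1.0900 / (0.098 − 0.079) = $57.37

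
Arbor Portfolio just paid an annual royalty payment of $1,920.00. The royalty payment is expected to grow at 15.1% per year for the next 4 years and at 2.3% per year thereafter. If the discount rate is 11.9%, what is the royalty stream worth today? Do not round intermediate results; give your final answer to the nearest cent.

$31147.68

D_1 = 2209.92000
D_2 = 2543.61792
D_3 = 2927.70423
D_4 = 3369.78756
Terminal value at year 4: TV = D_4×(1+g_2)/(r−g_2) = 3447.29268/0.096 = 35909.29873
P_0 = D_1/(1+r)^1 + D_2/(1+r)^2 + D_3/(1+r)^3 + D_4/(1+r)^4 + TV/(1+r)^4
    = 1974.90617 + 2031.38248 + 2089.47385 + 2149.22645 + 22902.69438 = 31147.68333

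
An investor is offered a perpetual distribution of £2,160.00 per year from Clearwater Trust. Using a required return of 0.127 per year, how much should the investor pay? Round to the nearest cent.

£17007.87

Level perpetuity: PV = C / r = £2,160.00 / 0.127 = £17,007.87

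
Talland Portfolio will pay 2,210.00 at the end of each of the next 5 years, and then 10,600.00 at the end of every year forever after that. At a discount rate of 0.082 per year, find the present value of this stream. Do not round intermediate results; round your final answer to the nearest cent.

95945.30

PV of 5-year annuity: 2,210.00 × [1 − (1+0.082)^−5] / 0.082 = 8777.57129
Perpetuity value at year 5: 10,600.00 / 0.082 = 129268.29268
PV of perpetuity: 129268.29268 / (1+0.082)^5 = 87167.72452
Total PV = 8777.57129 + 87167.72452 = 95945.29580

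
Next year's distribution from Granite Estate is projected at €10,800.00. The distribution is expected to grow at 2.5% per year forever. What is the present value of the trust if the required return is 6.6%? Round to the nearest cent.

Growing perpetuity: P = D₁ / (r − g) = €10,800.0000 / (0.066 − 0.025) = €263,414.63

€263414.63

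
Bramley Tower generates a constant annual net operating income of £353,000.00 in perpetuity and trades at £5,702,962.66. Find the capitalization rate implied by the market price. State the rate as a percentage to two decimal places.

6.19%

P = C/r ⇒ r = C/P = £353,000.00/£5,702,962.66 = 0.061898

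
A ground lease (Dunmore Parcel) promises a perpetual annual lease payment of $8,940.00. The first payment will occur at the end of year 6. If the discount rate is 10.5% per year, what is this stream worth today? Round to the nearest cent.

Value at end of year 5: C / r = $8,940.00 / 0.105 = $85,142.8571
Discount to today: PV = $85,142.8571 / (1 + 0.105)^5 = $85,142.8571 / 1.647447 = $51,681.70

$51681.70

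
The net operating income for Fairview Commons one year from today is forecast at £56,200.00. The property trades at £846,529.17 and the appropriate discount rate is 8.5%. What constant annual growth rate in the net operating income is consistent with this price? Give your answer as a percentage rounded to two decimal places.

1.86%

P = D₁/(r−g) ⇒ g = r − D₁/P = 0.085 − £56,200.00/£846,529.17 = 0.018611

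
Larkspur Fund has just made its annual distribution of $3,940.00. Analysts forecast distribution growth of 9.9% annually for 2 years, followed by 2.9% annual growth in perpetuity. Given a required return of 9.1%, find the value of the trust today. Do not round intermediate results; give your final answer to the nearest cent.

D_1 = 4330.06000
D_2 = 4758.73594
Terminal value at year 2: TV = D_2×(1+g_2)/(r−g_2) = 4896.73928/0.062 = 78979.66584
P_0 = D_1/(1+r)^1 + D_2/(1+r)^2 + TV/(1+r)^2
    = 3968.89093 + 3997.99370 + 66353.79868 = 74320.68330

$74320.68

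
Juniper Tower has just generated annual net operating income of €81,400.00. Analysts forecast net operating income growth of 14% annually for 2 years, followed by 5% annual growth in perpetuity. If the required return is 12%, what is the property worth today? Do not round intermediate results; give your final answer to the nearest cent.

€1432183.16

D_1 = 92796.00000
D_2 = 105787.44000
Terminal value at year 2: TV = D_2×(1+g_2)/(r−g_2) = 111076.81200/0.07 = 1586811.60000
P_0 = D_1/(1+r)^1 + D_2/(1+r)^2 + TV/(1+r)^2
    = 82853.57143 + 84333.09949 + 1264996.49235 = 1432183.16327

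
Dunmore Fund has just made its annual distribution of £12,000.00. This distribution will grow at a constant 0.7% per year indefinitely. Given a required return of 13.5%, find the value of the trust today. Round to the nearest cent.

£94406.25

D₁ = D₀ × (1 + g) = £12,000.00 × 1.007 = £12,084.0000
Growing perpetuity: P = D₁ / (r − g) = £12,084.0000 / (0.135 − 0.007) = £94,406.25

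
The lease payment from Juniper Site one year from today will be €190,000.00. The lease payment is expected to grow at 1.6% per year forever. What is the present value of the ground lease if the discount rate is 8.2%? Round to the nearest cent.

Growing perpetuity: P = D₁ / (r − g) = €190,000.0000 / (0.082 − 0.016) = €2,878,787.88

€2878787.88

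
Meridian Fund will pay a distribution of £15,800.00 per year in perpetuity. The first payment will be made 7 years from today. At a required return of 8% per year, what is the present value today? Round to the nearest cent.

£124458.50

Value at end of year 6: C / r = £15,800.00 / 0.08 = £197,500.0000
Discount to today: PV = £197,500.0000 / (1 + 0.08)^6 = £197,500.0000 / 1.586874 = £124,458.50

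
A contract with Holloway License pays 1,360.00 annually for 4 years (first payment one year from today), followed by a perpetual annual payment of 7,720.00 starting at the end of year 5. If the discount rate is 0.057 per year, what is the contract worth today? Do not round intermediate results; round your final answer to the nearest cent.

113248.29

PV of 4-year annuity: 1,360.00 × [1 − (1+0.057)^−4] / 0.057 = 4745.09801
Perpetuity value at year 4: 7,720.00 / 0.057 = 135438.59649
PV of perpetuity: 135438.59649 / (1+0.057)^4 = 108503.18720
Total PV = 4745.09801 + 108503.18720 = 113248.28521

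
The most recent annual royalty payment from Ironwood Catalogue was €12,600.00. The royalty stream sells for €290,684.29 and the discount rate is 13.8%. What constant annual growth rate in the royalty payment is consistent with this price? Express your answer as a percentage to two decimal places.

P = D₀(1+g)/(r−g) ⇒ P(r−g) = D₀(1+g) ⇒ g(P+D₀) = P·r − D₀
g = (P·r − D₀)/(P + D₀) = (€290,684.29×0.138 − €12,600.00) / (€290,684.29 + €12,600.00) = 0.090722

9.07%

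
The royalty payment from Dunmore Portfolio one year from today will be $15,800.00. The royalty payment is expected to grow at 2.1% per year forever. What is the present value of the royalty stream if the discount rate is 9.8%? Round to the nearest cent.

Growing perpetuity: P = D₁ / (r − g) = $15,800.0000 / (0.098 − 0.021) = $205,194.81

$205194.81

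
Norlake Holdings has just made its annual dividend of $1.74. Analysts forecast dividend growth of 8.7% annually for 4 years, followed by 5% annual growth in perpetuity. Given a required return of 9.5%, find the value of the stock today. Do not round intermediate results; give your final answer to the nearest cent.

D_1 = 1.89138
D_2 = 2.05593
D_3 = 2.23480
D_4 = 2.42922
Terminal value at year 4: TV = D_4×(1+g_2)/(r−g_2) = 2.55068/0.045 = 56.68188
P_0 = D_1/(1+r)^1 + D_2/(1+r)^2 + D_3/(1+r)^3 + D_4/(1+r)^4 + TV/(1+r)^4
    = 1.72729 + 1.71467 + 1.70214 + 1.68971 + 39.42646 = 46.26026

$46.26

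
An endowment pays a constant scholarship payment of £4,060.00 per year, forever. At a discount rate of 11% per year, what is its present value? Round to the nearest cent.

Level perpetuity: PV = C / r = £4,060.00 / 0.11 = £36,909.09

£36909.09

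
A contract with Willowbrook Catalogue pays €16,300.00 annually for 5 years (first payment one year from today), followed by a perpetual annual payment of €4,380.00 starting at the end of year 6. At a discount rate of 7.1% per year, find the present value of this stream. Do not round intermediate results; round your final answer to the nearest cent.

€110433.91

PV of 5-year annuity: €16,300.00 × [1 − (1+0.071)^−5] / 0.071 = 66654.65119
Perpetuity value at year 5: €4,380.00 / 0.071 = 61690.14085
PV of perpetuity: 61690.14085 / (1+0.071)^5 = 43779.25911
Total PV = 66654.65119 + 43779.25911 = 110433.91031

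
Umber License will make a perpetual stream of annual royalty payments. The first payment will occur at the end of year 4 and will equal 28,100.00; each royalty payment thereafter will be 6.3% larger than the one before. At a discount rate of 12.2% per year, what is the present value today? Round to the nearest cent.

337190.82

Value at end of year 3: C₁ / (r − g) = 28,100.00 / (0.122 − 0.063) = 476,271.1864
Discount to today: PV = 476,271.1864 / (1 + 0.122)^3 = 476,271.1864 / 1.412468 = 337,190.82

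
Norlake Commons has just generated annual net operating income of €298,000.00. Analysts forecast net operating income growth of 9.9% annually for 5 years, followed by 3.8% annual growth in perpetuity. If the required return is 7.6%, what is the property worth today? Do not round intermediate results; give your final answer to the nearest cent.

D_1 = 327502.00000
D_2 = 359924.69800
D_3 = 395557.24310
D_4 = 434717.41017
D_5 = 477754.43378
Terminal value at year 5: TV = D_5×(1+g_2)/(r−g_2) = 495909.10226/0.038 = 13050239.53314
P_0 = D_1/(1+r)^1 + D_2/(1+r)^2 + D_3/(1+r)^3 + D_4/(1+r)^4 + D_5/(1+r)^5 + TV/(1+r)^5
    = 304369.88848 + 310875.93628 + 317521.05387 + 324308.21395 + 331240.45272 + 9048094.47173 = 10636410.01703

€10636410.02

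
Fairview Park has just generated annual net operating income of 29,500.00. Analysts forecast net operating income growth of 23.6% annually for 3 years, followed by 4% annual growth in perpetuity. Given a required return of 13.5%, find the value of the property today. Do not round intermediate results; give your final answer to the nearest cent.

D_1 = 36462.00000
D_2 = 45067.03200
D_3 = 55702.85155
Terminal value at year 3: TV = D_3×(1+g_2)/(r−g_2) = 57930.96561/0.095 = 609799.63804
P_0 = D_1/(1+r)^1 + D_2/(1+r)^2 + D_3/(1+r)^3 + TV/(1+r)^3
    = 32125.11013 + 34983.82037 + 38096.91804 + 417060.99754 = 522266.84609

522266.85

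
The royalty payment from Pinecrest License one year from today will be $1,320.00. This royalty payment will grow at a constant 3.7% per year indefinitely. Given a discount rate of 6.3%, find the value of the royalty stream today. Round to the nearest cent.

$50769.23

Growing perpetuity: P = D₁ / (r − g) = $1,320.0000 / (0.063 − 0.037) = $50,769.23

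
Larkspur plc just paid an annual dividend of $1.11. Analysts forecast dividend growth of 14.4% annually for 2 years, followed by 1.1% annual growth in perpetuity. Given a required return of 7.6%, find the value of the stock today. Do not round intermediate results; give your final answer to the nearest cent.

$21.95

D_1 = 1.26984
D_2 = 1.45270
Terminal value at year 2: TV = D_2×(1+g_2)/(r−g_2) = 1.46868/0.065 = 22.59503
P_0 = D_1/(1+r)^1 + D_2/(1+r)^2 + TV/(1+r)^2
    = 1.18015 + 1.25473 + 19.51589 = 21.95077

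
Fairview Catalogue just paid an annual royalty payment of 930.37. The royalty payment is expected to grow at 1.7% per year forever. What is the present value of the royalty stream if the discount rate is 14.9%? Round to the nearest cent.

7168.08

D₁ = D₀ × (1 + g) = 930.37 × 1.017 = 946.1863
Growing perpetuity: P = D₁ / (r − g) = 946.1863 / (0.149 − 0.017) = 7,168.08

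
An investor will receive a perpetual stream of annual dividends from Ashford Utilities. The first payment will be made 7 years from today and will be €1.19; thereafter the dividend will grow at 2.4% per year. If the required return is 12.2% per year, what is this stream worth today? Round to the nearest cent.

Value at end of year 6: C₁ / (r − g) = €1.19 / (0.122 − 0.024) = €12.1429
Discount to today: PV = €12.1429 / (1 + 0.122)^6 = €12.1429 / 1.995065 = €6.09

€6.09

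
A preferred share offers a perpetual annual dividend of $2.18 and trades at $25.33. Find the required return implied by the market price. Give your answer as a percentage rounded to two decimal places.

8.61%

P = C/r ⇒ r = C/P = $2.18/$25.33 = 0.086064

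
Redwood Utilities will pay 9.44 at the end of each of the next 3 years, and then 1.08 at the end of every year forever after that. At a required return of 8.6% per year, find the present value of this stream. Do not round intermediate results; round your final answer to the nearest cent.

33.87

PV of 3-year annuity: 9.44 × [1 − (1+0.086)^−3] / 0.086 = 24.06680
Perpetuity value at year 3: 1.08 / 0.086 = 12.55814
PV of perpetuity: 12.55814 / (1+0.086)^3 = 9.80473
Total PV = 24.06680 + 9.80473 = 33.87154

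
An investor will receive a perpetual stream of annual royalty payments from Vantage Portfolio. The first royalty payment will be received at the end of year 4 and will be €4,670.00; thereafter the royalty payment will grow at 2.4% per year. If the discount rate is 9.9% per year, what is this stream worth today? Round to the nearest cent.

€46909.69

Value at end of year 3: C₁ / (r − g) = €4,670.00 / (0.099 − 0.024) = €62,266.6667
Discount to today: PV = €62,266.6667 / (1 + 0.099)^3 = €62,266.6667 / 1.327373 = €46,909.69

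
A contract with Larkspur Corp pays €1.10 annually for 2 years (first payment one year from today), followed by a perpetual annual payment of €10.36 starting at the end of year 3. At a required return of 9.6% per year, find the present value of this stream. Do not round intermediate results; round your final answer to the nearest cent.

PV of 2-year annuity: €1.10 × [1 − (1+0.096)^−2] / 0.096 = 1.91939
Perpetuity value at year 2: €10.36 / 0.096 = 107.91667
PV of perpetuity: 107.91667 / (1+0.096)^2 = 89.83952
Total PV = 1.91939 + 89.83952 = 91.75891

€91.76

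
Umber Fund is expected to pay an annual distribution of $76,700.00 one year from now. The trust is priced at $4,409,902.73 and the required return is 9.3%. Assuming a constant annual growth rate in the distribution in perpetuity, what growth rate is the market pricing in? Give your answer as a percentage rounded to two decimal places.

7.56%

P = D₁/(r−g) ⇒ g = r − D₁/P = 0.093 − $76,700.00/$4,409,902.73 = 0.075607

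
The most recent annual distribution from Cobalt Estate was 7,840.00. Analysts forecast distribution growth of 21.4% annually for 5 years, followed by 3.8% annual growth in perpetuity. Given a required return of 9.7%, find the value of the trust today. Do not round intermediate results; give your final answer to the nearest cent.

282615.08

D_1 = 9517.76000
D_2 = 11554.56064
D_3 = 14027.23662
D_4 = 17029.06525
D_5 = 20673.28522
Terminal value at year 5: TV = D_5×(1+g_2)/(r−g_2) = 21458.87006/0.059 = 363709.66196
P_0 = D_1/(1+r)^1 + D_2/(1+r)^2 + D_3/(1+r)^3 + D_4/(1+r)^4 + D_5/(1+r)^5 + TV/(1+r)^5
    = 8676.17138 + 9601.52420 + 10625.57008 + 11758.83508 + 13012.96790 + 228940.01154 = 282615.08019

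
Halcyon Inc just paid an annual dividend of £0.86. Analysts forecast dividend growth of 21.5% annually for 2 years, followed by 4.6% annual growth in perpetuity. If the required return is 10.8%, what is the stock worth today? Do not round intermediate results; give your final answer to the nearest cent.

£19.42

D_1 = 1.04490
D_2 = 1.26955
Terminal value at year 2: TV = D_2×(1+g_2)/(r−g_2) = 1.32795/0.062 = 21.41860
P_0 = D_1/(1+r)^1 + D_2/(1+r)^2 + TV/(1+r)^2
    = 0.94305 + 1.03412 + 17.44663 = 19.42380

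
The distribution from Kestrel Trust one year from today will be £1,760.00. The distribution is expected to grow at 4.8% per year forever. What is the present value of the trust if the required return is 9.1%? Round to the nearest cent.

£40930.23

Growing perpetuity: P = D₁ / (r − g) = £1,760.0000 / (0.091 − 0.048) = £40,930.23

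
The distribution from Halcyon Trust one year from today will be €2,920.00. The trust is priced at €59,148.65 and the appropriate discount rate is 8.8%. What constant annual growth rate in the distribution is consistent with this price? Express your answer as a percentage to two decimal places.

3.86%

P = D₁/(r−g) ⇒ g = r − D₁/P = 0.088 − €2,920.00/€59,148.65 = 0.038633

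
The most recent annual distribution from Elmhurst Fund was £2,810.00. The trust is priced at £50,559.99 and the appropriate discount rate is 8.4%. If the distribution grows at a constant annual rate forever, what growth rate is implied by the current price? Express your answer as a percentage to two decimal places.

P = D₀(1+g)/(r−g) ⇒ P(r−g) = D₀(1+g) ⇒ g(P+D₀) = P·r − D₀
g = (P·r − D₀)/(P + D₀) = (£50,559.99×0.084 − £2,810.00) / (£50,559.99 + £2,810.00) = 0.026926

2.69%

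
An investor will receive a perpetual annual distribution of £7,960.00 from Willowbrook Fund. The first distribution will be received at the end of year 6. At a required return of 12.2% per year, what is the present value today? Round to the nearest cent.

£36693.48

Value at end of year 5: C / r = £7,960.00 / 0.122 = £65,245.9016
Discount to today: PV = £65,245.9016 / (1 + 0.122)^5 = £65,245.9016 / 1.778133 = £36,693.48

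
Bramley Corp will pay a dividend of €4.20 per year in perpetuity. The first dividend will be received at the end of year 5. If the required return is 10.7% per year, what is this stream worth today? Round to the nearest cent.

€26.14

Value at end of year 4: C / r = €4.20 / 0.107 = €39.2523
Discount to today: PV = €39.2523 / (1 + 0.107)^4 = €39.2523 / 1.501725 = €26.14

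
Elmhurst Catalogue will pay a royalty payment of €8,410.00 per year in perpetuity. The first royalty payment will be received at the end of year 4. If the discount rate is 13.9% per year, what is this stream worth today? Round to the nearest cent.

€40945.86

Value at end of year 3: C / r = €8,410.00 / 0.139 = €60,503.5971
Discount to today: PV = €60,503.5971 / (1 + 0.139)^3 = €60,503.5971 / 1.477649 = €40,945.86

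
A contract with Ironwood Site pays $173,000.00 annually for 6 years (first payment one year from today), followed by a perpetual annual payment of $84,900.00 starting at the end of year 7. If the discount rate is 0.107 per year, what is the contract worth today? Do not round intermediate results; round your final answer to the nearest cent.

$1169411.69

PV of 6-year annuity: $173,000.00 × [1 − (1+0.107)^−6] / 0.107 = 738251.96345
Perpetuity value at year 6: $84,900.00 / 0.107 = 793457.94393
PV of perpetuity: 793457.94393 / (1+0.107)^6 = 431159.72603
Total PV = 738251.96345 + 431159.72603 = 1169411.68947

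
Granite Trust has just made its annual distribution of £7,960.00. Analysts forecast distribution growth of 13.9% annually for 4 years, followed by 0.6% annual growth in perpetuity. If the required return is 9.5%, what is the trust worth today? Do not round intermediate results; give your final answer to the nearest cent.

D_1 = 9066.44000
D_2 = 10326.67516
D_3 = 11762.08301
D_4 = 13397.01255
Terminal value at year 4: TV = D_4×(1+g_2)/(r−g_2) = 13477.39462/0.089 = 151431.40023
P_0 = D_1/(1+r)^1 + D_2/(1+r)^2 + D_3/(1+r)^3 + D_4/(1+r)^4 + TV/(1+r)^4
    = 8279.85388 + 8612.56034 + 8958.63582 + 9318.61754 + 105331.78923 = 140501.45680

£140501.46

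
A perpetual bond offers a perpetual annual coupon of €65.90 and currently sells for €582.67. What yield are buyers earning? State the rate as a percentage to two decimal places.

P = C/r ⇒ r = C/P = €65.90/€582.67 = 0.113100

11.31%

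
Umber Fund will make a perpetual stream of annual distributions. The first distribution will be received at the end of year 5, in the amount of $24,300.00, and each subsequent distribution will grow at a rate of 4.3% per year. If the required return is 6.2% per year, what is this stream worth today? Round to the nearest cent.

Value at end of year 4: C₁ / (r − g) = $24,300.00 / (0.062 − 0.043) = $1,278,947.3684
Discount to today: PV = $1,278,947.3684 / (1 + 0.062)^4 = $1,278,947.3684 / 1.272032 = $1,005,436.40

$1005436.40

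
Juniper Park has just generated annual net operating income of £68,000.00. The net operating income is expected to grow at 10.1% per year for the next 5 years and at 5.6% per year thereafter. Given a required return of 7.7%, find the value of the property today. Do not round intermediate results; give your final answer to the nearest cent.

£4181202.84

D_1 = 74868.00000
D_2 = 82429.66800
D_3 = 90755.06447
D_4 = 99921.32598
D_5 = 110013.37990
Terminal value at year 5: TV = D_5×(1+g_2)/(r−g_2) = 116174.12918/0.021 = 5532101.38942
P_0 = D_1/(1+r)^1 + D_2/(1+r)^2 + D_3/(1+r)^3 + D_4/(1+r)^4 + D_5/(1+r)^5 + TV/(1+r)^5
    = 69515.32033 + 71064.40825 + 72648.01624 + 74266.91353 + 75921.88654 + 3817786.29444 = 4181202.83934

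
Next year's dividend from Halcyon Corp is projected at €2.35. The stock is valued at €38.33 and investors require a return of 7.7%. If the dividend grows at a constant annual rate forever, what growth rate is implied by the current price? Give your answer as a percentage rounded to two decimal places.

1.57%

P = D₁/(r−g) ⇒ g = r − D₁/P = 0.077 − €2.35/€38.33 = 0.015690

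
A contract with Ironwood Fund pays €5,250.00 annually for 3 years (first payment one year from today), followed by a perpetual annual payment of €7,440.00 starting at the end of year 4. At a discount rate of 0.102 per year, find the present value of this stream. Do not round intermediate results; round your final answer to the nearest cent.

PV of 3-year annuity: €5,250.00 × [1 − (1+0.102)^−3] / 0.102 = 13010.13941
Perpetuity value at year 3: €7,440.00 / 0.102 = 72941.17647
PV of perpetuity: 72941.17647 / (1+0.102)^3 = 54503.95034
Total PV = 13010.13941 + 54503.95034 = 67514.08975

€67514.09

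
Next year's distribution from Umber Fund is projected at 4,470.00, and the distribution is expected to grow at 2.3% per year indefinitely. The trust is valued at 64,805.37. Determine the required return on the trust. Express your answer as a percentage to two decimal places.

9.20%

P = D₁/(r − g) ⇒ r = D₁/P + g = 4,470.0000/64,805.37 + 0.023 = 0.068976 + 0.023 = 0.091976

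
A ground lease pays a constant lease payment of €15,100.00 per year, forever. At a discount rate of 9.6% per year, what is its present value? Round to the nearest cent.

Level perpetuity: PV = C / r = €15,100.00 / 0.096 = €157,291.67

€157291.67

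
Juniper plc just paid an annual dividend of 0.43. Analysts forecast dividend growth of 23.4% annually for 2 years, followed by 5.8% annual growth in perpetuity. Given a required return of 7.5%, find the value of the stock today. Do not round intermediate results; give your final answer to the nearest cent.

36.32

D_1 = 0.53062
D_2 = 0.65479
Terminal value at year 2: TV = D_2×(1+g_2)/(r−g_2) = 0.69276/0.017 = 40.75074
P_0 = D_1/(1+r)^1 + D_2/(1+r)^2 + TV/(1+r)^2
    = 0.49360 + 0.56661 + 35.26295 = 36.32315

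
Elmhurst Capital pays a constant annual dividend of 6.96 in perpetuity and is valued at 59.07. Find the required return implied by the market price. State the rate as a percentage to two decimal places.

P = C/r ⇒ r = C/P = 6.96/59.07 = 0.117826

11.78%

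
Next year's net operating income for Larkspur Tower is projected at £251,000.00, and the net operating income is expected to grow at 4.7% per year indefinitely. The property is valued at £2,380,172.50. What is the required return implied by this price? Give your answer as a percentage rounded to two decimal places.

15.25%

P = D₁/(r − g) ⇒ r = D₁/P + g = £251,000.0000/£2,380,172.50 + 0.047 = 0.105455 + 0.047 = 0.152455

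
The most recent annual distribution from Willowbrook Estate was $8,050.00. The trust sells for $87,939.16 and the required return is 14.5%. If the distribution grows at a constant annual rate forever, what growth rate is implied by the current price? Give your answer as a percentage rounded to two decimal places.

4.90%

P = D₀(1+g)/(r−g) ⇒ P(r−g) = D₀(1+g) ⇒ g(P+D₀) = P·r − D₀
g = (P·r − D₀)/(P + D₀) = ($87,939.16×0.145 − $8,050.00) / ($87,939.16 + $8,050.00) = 0.048976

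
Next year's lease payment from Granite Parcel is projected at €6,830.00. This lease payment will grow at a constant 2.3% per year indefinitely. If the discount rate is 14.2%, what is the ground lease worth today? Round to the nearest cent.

€57394.96

Growing perpetuity: P = D₁ / (r − g) = €6,830.0000 / (0.142 − 0.023) = €57,394.96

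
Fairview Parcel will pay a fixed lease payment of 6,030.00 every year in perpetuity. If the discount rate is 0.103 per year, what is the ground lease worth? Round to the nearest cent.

58543.69

Level perpetuity: PV = C / r = 6,030.00 / 0.103 = 58,543.69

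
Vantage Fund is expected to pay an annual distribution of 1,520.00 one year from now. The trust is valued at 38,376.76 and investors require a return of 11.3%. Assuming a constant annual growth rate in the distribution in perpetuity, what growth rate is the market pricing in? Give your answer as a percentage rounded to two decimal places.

7.34%

P = D₁/(r−g) ⇒ g = r − D₁/P = 0.113 − 1,520.00/38,376.76 = 0.073393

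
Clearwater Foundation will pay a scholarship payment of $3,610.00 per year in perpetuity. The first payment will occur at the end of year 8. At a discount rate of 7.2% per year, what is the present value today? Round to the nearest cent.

$30818.48

Value at end of year 7: C / r = $3,610.00 / 0.072 = $50,138.8889
Discount to today: PV = $50,138.8889 / (1 + 0.072)^7 = $50,138.8889 / 1.626910 = $30,818.48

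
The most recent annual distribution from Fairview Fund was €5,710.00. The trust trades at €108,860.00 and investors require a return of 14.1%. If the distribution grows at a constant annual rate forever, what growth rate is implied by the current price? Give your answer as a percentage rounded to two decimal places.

8.41%

P = D₀(1+g)/(r−g) ⇒ P(r−g) = D₀(1+g) ⇒ g(P+D₀) = P·r − D₀
g = (P·r − D₀)/(P + D₀) = (€108,860.00×0.141 − €5,710.00) / (€108,860.00 + €5,710.00) = 0.084134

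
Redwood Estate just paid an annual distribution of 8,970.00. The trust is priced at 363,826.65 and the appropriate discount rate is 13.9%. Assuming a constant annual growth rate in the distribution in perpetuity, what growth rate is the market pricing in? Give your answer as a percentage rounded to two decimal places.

P = D₀(1+g)/(r−g) ⇒ P(r−g) = D₀(1+g) ⇒ g(P+D₀) = P·r − D₀
g = (P·r − D₀)/(P + D₀) = (363,826.65×0.139 − 8,970.00) / (363,826.65 + 8,970.00) = 0.111594

11.16%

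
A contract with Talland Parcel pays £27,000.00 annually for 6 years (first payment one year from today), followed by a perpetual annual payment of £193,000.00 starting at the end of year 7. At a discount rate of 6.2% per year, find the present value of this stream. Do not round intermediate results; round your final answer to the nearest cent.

PV of 6-year annuity: £27,000.00 × [1 − (1+0.062)^−6] / 0.062 = 131937.54953
Perpetuity value at year 6: £193,000.00 / 0.062 = 3112903.22581
PV of perpetuity: 3112903.22581 / (1+0.062)^6 = 2169794.07545
Total PV = 131937.54953 + 2169794.07545 = 2301731.62498

£2301731.62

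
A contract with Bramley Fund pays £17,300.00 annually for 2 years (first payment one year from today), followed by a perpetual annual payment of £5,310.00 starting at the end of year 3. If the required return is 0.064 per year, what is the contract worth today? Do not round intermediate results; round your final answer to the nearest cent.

£104828.52

PV of 2-year annuity: £17,300.00 × [1 − (1+0.064)^−2] / 0.064 = 31540.78806
Perpetuity value at year 2: £5,310.00 / 0.064 = 82968.75000
PV of perpetuity: 82968.75000 / (1+0.064)^2 = 73287.73355
Total PV = 31540.78806 + 73287.73355 = 104828.52161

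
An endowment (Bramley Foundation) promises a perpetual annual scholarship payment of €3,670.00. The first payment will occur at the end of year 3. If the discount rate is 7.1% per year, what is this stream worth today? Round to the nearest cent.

€45063.90

Value at end of year 2: C / r = €3,670.00 / 0.071 = €51,690.1408
Discount to today: PV = €51,690.1408 / (1 + 0.071)^2 = €51,690.1408 / 1.147041 = €45,063.90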